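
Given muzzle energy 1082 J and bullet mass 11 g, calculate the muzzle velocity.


v = sqrt(2*E/m) = sqrt(2*1082/0.011) = 443.5 m/s

443.5 m/s


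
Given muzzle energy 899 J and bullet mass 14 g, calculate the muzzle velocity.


v = sqrt(2*E/m) = sqrt(2*899/0.014) = 358.4 m/s

358.4 m/s


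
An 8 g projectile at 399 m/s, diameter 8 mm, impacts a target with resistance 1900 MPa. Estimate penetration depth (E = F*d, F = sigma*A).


A = pi*(d/2)^2 = pi*(8/2)^2 = 50.2655 mm^2
E = 0.5*m*v^2 = 0.5*0.008*399^2 = 636.804 J
depth = E/(sigma*A) = 636.804 J / (1900 MPa * 50.2655 mm^2) = 636.804/(1900 * 50.2655) m = 0.0066678 m ≈ 6.668 mm

6.668 mm


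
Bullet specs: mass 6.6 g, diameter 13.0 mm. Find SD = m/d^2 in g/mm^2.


SD = m/d^2 = 6.6/13.0^2 = 0.03905 g/mm^2

0.03905 g/mm^2


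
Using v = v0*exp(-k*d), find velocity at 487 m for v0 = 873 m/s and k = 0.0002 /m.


v = v0*exp(-k*d) = 873*exp(-0.0002*487) = 792 m/s

792 m/s


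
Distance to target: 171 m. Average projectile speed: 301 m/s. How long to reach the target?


t = d/v = 171/301 = 0.5681 s

0.5681 s


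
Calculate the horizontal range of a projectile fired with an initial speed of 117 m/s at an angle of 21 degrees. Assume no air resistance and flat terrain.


R = v0^2 * sin(2*theta) / g = 117^2 * sin(2*21°) / 9.81 = 933.7 m

933.7 m


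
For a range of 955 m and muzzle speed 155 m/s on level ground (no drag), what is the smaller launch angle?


sin(2*theta) = R*g/v0^2 = 955*9.81/155^2 = 0.38995, theta = arcsin(0.38995)/2 = 11.48°

11.48 degrees


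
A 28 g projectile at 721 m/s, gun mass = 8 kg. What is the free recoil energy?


v_r = m_p*v_p/m_gun = 0.028*721/8 = 2.5235 m/s, E_r = 0.5*m_gun*v_r^2 = 0.5*8*2.5235^2 = 25.47 J

25.47 J


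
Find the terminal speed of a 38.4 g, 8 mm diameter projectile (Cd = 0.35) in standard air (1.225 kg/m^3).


A = pi*(d/2)^2 = pi*(8/2000)^2 = 5.02655e-05 m^2
vt = sqrt(2mg/(Cd*rho*A)) = sqrt(2*0.0384*9.81/(0.35 * 1.225 * 5.02655e-05)) = 187 m/s

187 m/s


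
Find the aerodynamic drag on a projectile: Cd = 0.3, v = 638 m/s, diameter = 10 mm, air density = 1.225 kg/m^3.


A = pi*(d/2)^2 = pi*(10/2000)^2 = 7.85398e-05 m^2
Fd = 0.5*Cd*rho*A*v^2 = 0.5*0.3*1.225*7.85398e-05*638^2 = 5.874 N

5.874 N


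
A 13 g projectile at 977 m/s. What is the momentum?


p = m*v = 0.013*977 = 12.7 kg·m/s

12.7 kg·m/s


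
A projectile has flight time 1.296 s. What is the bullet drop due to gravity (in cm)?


drop = 0.5*g*t^2 = 0.5*9.81*1.296^2 = 8.23852 m ≈ 823.9 cm

823.9 cm


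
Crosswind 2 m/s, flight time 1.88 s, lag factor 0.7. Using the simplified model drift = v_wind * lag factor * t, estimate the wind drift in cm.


drift = v_wind * lag * t = 2 * 0.7 * 1.88 = 2.632 m ≈ 263.2 cm

263.2 cm


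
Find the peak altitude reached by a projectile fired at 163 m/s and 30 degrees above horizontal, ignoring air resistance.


H = (v0*sin(theta))^2 / (2g) = (163*sin(30°))^2 / (2*9.81) = 338.5 m

338.5 m


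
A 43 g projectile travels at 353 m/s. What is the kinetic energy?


E = 0.5*m*v^2 = 0.5*0.043*353^2 = 2679 J

2679 J


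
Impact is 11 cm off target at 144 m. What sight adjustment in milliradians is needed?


1 mrad subtends 1 cm per 10 m of range, so adj = error_cm / (dist_m / 10) = 11 / (144/10) = 0.7639 mrad

0.7639 mrad


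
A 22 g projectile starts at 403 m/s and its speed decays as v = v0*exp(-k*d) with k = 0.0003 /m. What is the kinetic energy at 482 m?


v = v0*exp(-k*d) = 403*exp(-0.0003*482) = 348.743 m/s
E = 0.5*m*v^2 = 0.5*0.022*348.743^2 = 1338 J

1338 J


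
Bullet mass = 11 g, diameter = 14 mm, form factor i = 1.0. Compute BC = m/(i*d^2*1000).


BC = m/(i*d^2*1000) = 11/(1.0 * 14^2 * 1000) = 5.612e-05

5.612e-05


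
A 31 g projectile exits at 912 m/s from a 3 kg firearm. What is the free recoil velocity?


v_recoil = m_p * v_p / m_gun = 0.031 * 912 / 3 = 9.424 m/s

9.424 m/s


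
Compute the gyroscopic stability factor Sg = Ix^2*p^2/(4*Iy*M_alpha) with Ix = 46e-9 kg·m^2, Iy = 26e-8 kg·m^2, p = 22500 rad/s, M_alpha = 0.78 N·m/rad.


Sg = Ix^2 * p^2 / (4 * Iy * M_alpha) = (46e-9)^2 * 22500^2 / (4 * 26e-8 * 0.78) = 1.321

1.321


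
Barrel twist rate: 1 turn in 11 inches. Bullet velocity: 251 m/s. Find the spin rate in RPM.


twist_m = 11*0.0254 = 0.2794 m
spin = v/twist = 251/0.2794 = 898.3536 rev/s
RPM = spin*60 = 898.3536*60 ≈ 53901 RPM

53901 RPM


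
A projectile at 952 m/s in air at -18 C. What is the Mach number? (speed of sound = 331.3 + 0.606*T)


a = 331.3 + 0.606*(-18) = 320.392 m/s
M = v/a = 952/320.392 = 2.971

2.971


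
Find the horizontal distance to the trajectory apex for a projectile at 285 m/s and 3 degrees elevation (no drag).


R = v0^2*sin(2*theta)/g = 285^2*sin(2*3°)/9.81 = 865.476 m
apex_dist = R/2 = 865.476/2 = 432.7 m

432.7 m


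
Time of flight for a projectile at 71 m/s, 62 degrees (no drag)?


T = 2*v0*sin(theta)/g = 2*71*sin(62°)/9.81 = 12.78 s

12.78 s


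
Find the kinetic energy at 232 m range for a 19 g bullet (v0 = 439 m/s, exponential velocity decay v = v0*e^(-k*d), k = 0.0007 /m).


v = v0*exp(-k*d) = 439*exp(-0.0007*232) = 373.194 m/s
E = 0.5*m*v^2 = 0.5*0.019*373.194^2 = 1323 J

1323 J


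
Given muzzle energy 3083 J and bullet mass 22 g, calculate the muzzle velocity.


v = sqrt(2*E/m) = sqrt(2*3083/0.022) = 529.4 m/s

529.4 m/s


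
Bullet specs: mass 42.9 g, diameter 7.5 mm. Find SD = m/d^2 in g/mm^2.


SD = m/d^2 = 42.9/7.5^2 = 0.7627 g/mm^2

0.7627 g/mm^2


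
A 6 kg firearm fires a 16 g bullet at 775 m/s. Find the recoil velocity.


v_recoil = m_p * v_p / m_gun = 0.016 * 775 / 6 = 2.067 m/s

2.067 m/s


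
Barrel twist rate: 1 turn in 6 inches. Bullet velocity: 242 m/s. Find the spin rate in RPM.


twist_m = 6*0.0254 = 0.1524 m
spin = v/twist = 242/0.1524 = 1587.927 rev/s
RPM = spin*60 = 1587.927*60 ≈ 95276 RPM

95276 RPM


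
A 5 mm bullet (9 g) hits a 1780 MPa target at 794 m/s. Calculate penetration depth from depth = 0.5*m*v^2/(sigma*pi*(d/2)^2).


A = pi*(d/2)^2 = pi*(5/2)^2 = 19.635 mm^2
E = 0.5*m*v^2 = 0.5*0.009*794^2 = 2836.96 J
depth = E/(sigma*A) = 2836.96 J / (1780 MPa * 19.635 mm^2) = 2836.96/(1780 * 19.635) m = 0.0811715 m ≈ 81.17 mm

81.17 mm


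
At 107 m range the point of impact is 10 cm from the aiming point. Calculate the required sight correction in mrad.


1 mrad subtends 1 cm per 10 m of range, so adj = error_cm / (dist_m / 10) = 10 / (107/10) = 0.9346 mrad

0.9346 mrad


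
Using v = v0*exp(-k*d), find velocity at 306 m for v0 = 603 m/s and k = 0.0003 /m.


v = v0*exp(-k*d) = 603*exp(-0.0003*306) = 550.1 m/s

550.1 m/s


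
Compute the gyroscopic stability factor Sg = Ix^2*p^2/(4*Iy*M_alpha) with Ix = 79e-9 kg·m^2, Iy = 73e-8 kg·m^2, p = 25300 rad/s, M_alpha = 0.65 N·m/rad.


Sg = Ix^2 * p^2 / (4 * Iy * M_alpha) = (79e-9)^2 * 25300^2 / (4 * 73e-8 * 0.65) = 2.105

2.105


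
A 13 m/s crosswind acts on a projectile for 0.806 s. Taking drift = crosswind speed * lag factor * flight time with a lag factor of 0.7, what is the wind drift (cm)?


drift = v_wind * lag * t = 13 * 0.7 * 0.806 = 7.3346 m ≈ 733.5 cm

733.5 cm


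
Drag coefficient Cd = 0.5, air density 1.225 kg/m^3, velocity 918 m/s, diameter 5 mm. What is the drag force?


A = pi*(d/2)^2 = pi*(5/2000)^2 = 1.96350e-05 m^2
Fd = 0.5*Cd*rho*A*v^2 = 0.5*0.5*1.225*1.96350e-05*918^2 = 5.067 N

5.067 N


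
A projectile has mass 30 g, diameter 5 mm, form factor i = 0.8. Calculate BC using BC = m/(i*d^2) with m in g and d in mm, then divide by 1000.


BC = m/(i*d^2*1000) = 30/(0.8 * 5^2 * 1000) = 0.0015

0.0015


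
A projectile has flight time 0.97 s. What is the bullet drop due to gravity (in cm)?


drop = 0.5*g*t^2 = 0.5*9.81*0.97^2 = 4.61511 m ≈ 461.5 cm

461.5 cm


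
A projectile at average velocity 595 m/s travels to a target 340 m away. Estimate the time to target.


t = d/v = 340/595 = 0.5714 s

0.5714 s


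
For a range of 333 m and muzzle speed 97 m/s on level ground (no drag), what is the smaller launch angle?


sin(2*theta) = R*g/v0^2 = 333*9.81/97^2 = 0.347192, theta = arcsin(0.347192)/2 = 10.16°

10.16 degrees


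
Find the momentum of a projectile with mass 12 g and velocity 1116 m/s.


p = m*v = 0.012*1116 = 13.39 kg·m/s

13.39 kg·m/s


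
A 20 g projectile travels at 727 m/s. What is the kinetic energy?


E = 0.5*m*v^2 = 0.5*0.02*727^2 = 5285 J

5285 J


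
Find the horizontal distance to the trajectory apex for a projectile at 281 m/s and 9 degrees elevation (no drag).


R = v0^2*sin(2*theta)/g = 281^2*sin(2*9°)/9.81 = 2487.29 m
apex_dist = R/2 = 2487.29/2 = 1244 m

1244 m


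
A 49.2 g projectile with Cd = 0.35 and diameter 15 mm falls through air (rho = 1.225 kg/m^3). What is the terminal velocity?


A = pi*(d/2)^2 = pi*(15/2000)^2 = 1.76715e-04 m^2
vt = sqrt(2mg/(Cd*rho*A)) = sqrt(2*0.0492*9.81/(0.35 * 1.225 * 1.76715e-04)) = 112.9 m/s

112.9 m/s


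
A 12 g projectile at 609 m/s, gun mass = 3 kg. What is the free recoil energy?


v_r = m_p*v_p/m_gun = 0.012*609/3 = 2.436 m/s, E_r = 0.5*m_gun*v_r^2 = 0.5*3*2.436^2 = 8.901 J

8.901 J


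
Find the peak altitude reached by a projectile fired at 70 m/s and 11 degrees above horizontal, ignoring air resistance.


H = (v0*sin(theta))^2 / (2g) = (70*sin(11°))^2 / (2*9.81) = 9.093 m

9.093 m


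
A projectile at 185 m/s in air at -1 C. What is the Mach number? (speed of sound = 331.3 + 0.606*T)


a = 331.3 + 0.606*(-1) = 330.694 m/s
M = v/a = 185/330.694 = 0.5594

0.5594


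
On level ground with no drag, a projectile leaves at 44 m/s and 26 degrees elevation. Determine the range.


R = v0^2 * sin(2*theta) / g = 44^2 * sin(2*26°) / 9.81 = 155.5 m

155.5 m


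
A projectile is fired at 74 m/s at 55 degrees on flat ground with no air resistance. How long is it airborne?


T = 2*v0*sin(theta)/g = 2*74*sin(55°)/9.81 = 12.36 s

12.36 s


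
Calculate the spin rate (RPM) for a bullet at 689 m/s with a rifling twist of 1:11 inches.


twist_m = 11*0.0254 = 0.2794 m
spin = v/twist = 689/0.2794 = 2465.999 rev/s
RPM = spin*60 = 2465.999*60 ≈ 147960 RPM

147960 RPM


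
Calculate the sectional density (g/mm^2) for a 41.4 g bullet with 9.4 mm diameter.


SD = m/d^2 = 41.4/9.4^2 = 0.4685 g/mm^2

0.4685 g/mm^2


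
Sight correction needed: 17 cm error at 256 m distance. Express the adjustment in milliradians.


1 mrad subtends 1 cm per 10 m of range, so adj = error_cm / (dist_m / 10) = 17 / (256/10) = 0.6641 mrad

0.6641 mrad


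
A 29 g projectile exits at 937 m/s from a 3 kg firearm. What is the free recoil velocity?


v_recoil = m_p * v_p / m_gun = 0.029 * 937 / 3 = 9.058 m/s

9.058 m/s


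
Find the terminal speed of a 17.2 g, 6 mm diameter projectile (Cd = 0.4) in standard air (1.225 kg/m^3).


A = pi*(d/2)^2 = pi*(6/2000)^2 = 2.82743e-05 m^2
vt = sqrt(2mg/(Cd*rho*A)) = sqrt(2*0.0172*9.81/(0.4 * 1.225 * 2.82743e-05)) = 156.1 m/s

156.1 m/s


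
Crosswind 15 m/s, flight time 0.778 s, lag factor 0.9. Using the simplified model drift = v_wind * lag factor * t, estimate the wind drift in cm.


drift = v_wind * lag * t = 15 * 0.9 * 0.778 = 10.503 m ≈ 1050 cm

1050 cm


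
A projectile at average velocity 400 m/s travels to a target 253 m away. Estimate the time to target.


t = d/v = 253/400 = 0.6325 s

0.6325 s


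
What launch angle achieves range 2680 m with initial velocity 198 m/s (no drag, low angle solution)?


sin(2*theta) = R*g/v0^2 = 2680*9.81/198^2 = 0.670615, theta = arcsin(0.670615)/2 = 21.06°

21.06 degrees


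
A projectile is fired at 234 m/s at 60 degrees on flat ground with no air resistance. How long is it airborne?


T = 2*v0*sin(theta)/g = 2*234*sin(60°)/9.81 = 41.31 s

41.31 s


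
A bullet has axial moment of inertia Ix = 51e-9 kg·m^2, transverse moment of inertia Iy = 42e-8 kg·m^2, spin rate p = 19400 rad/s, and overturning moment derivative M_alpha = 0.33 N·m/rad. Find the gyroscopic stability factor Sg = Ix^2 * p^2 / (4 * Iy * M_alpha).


Sg = Ix^2 * p^2 / (4 * Iy * M_alpha) = (51e-9)^2 * 19400^2 / (4 * 42e-8 * 0.33) = 1.766

1.766


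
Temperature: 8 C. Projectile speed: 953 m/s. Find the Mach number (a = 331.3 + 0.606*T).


a = 331.3 + 0.606*(8) = 336.148 m/s
M = v/a = 953/336.148 = 2.835

2.835


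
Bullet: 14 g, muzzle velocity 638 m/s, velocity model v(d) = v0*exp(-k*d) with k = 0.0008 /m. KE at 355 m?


v = v0*exp(-k*d) = 638*exp(-0.0008*355) = 480.265 m/s
E = 0.5*m*v^2 = 0.5*0.014*480.265^2 = 1615 J

1615 J


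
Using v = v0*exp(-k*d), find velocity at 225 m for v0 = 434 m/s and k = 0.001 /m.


v = v0*exp(-k*d) = 434*exp(-0.001*225) = 346.6 m/s

346.6 m/s


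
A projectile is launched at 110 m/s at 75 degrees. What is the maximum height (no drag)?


H = (v0*sin(theta))^2 / (2g) = (110*sin(75°))^2 / (2*9.81) = 575.4 m

575.4 m


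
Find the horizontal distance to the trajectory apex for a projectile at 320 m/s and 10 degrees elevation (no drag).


R = v0^2*sin(2*theta)/g = 320^2*sin(2*10°)/9.81 = 3570.12 m
apex_dist = R/2 = 3570.12/2 = 1785 m

1785 m


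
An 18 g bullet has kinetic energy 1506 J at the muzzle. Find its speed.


v = sqrt(2*E/m) = sqrt(2*1506/0.018) = 409.1 m/s

409.1 m/s


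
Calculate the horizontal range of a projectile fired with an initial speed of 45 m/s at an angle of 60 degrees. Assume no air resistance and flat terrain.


R = v0^2 * sin(2*theta) / g = 45^2 * sin(2*60°) / 9.81 = 178.8 m

178.8 m


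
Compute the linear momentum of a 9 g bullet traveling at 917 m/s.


p = m*v = 0.009*917 = 8.253 kg·m/s

8.253 kg·m/s


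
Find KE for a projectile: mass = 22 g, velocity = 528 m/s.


E = 0.5*m*v^2 = 0.5*0.022*528^2 = 3067 J

3067 J


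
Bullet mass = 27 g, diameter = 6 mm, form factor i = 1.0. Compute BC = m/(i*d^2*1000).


BC = m/(i*d^2*1000) = 27/(1.0 * 6^2 * 1000) = 0.00075

0.00075


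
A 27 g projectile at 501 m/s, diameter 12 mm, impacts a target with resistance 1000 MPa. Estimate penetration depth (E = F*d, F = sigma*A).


A = pi*(d/2)^2 = pi*(12/2)^2 = 113.097 mm^2
E = 0.5*m*v^2 = 0.5*0.027*501^2 = 3388.51 J
depth = E/(sigma*A) = 3388.51 J / (1000 MPa * 113.097 mm^2) = 3388.51/(1000 * 113.097) m = 0.029961 m ≈ 29.96 mm

29.96 mm


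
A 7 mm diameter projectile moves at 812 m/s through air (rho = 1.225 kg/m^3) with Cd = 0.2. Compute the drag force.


A = pi*(d/2)^2 = pi*(7/2000)^2 = 3.84845e-05 m^2
Fd = 0.5*Cd*rho*A*v^2 = 0.5*0.2*1.225*3.84845e-05*812^2 = 3.108 N

3.108 N


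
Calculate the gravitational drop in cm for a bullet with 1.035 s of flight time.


drop = 0.5*g*t^2 = 0.5*9.81*1.035^2 = 5.25436 m ≈ 525.4 cm

525.4 cm


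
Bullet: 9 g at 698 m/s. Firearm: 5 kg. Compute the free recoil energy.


v_r = m_p*v_p/m_gun = 0.009*698/5 = 1.2564 m/s, E_r = 0.5*m_gun*v_r^2 = 0.5*5*1.2564^2 = 3.946 J

3.946 J


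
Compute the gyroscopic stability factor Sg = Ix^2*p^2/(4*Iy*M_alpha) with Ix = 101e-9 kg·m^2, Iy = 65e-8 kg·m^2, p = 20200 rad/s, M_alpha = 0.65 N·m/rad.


Sg = Ix^2 * p^2 / (4 * Iy * M_alpha) = (101e-9)^2 * 20200^2 / (4 * 65e-8 * 0.65) = 2.463

2.463


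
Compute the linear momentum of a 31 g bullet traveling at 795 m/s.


p = m*v = 0.031*795 = 24.64 kg·m/s

24.64 kg·m/s


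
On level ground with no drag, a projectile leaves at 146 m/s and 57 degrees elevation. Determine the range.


R = v0^2 * sin(2*theta) / g = 146^2 * sin(2*57°) / 9.81 = 1985 m

1985 m


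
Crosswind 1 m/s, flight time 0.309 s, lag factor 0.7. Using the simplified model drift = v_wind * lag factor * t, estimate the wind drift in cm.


drift = v_wind * lag * t = 1 * 0.7 * 0.309 = 0.2163 m ≈ 21.63 cm

21.63 cm


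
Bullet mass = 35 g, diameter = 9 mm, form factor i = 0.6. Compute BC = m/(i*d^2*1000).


BC = m/(i*d^2*1000) = 35/(0.6 * 9^2 * 1000) = 0.0007202

0.0007202


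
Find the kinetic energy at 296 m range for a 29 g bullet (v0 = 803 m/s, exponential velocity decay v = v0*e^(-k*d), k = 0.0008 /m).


v = v0*exp(-k*d) = 803*exp(-0.0008*296) = 633.687 m/s
E = 0.5*m*v^2 = 0.5*0.029*633.687^2 = 5823 J

5823 J


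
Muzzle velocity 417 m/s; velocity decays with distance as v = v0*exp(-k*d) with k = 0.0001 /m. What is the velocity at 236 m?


v = v0*exp(-k*d) = 417*exp(-0.0001*236) = 407.3 m/s

407.3 m/s


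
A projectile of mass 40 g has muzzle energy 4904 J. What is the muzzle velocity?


v = sqrt(2*E/m) = sqrt(2*4904/0.04) = 495.2 m/s

495.2 m/s


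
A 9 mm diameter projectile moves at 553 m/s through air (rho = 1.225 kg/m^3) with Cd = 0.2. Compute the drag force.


A = pi*(d/2)^2 = pi*(9/2000)^2 = 6.36173e-05 m^2
Fd = 0.5*Cd*rho*A*v^2 = 0.5*0.2*1.225*6.36173e-05*553^2 = 2.383 N

2.383 N


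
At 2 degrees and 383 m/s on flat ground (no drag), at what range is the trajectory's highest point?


R = v0^2*sin(2*theta)/g = 383^2*sin(2*2°)/9.81 = 1043.07 m
apex_dist = R/2 = 1043.07/2 = 521.5 m

521.5 m


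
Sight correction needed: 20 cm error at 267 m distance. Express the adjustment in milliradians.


1 mrad subtends 1 cm per 10 m of range, so adj = error_cm / (dist_m / 10) = 20 / (267/10) = 0.7491 mrad

0.7491 mrad


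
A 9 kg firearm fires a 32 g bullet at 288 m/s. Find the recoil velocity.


v_recoil = m_p * v_p / m_gun = 0.032 * 288 / 9 = 1.024 m/s

1.024 m/s


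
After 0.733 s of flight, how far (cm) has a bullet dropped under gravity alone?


drop = 0.5*g*t^2 = 0.5*9.81*0.733^2 = 2.6354 m ≈ 263.5 cm

263.5 cm


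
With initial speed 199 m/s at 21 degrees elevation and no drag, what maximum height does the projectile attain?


H = (v0*sin(theta))^2 / (2g) = (199*sin(21°))^2 / (2*9.81) = 259.2 m

259.2 m


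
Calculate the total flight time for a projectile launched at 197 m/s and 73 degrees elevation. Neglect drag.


T = 2*v0*sin(theta)/g = 2*197*sin(73°)/9.81 = 38.41 s

38.41 s


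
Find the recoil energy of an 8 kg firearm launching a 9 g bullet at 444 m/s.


v_r = m_p*v_p/m_gun = 0.009*444/8 = 0.4995 m/s, E_r = 0.5*m_gun*v_r^2 = 0.5*8*0.4995^2 = 0.998 J

0.998 J


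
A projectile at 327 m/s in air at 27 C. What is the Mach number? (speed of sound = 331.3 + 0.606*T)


a = 331.3 + 0.606*(27) = 347.662 m/s
M = v/a = 327/347.662 = 0.9406

0.9406


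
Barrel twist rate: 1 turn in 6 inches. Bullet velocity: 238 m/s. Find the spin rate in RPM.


twist_m = 6*0.0254 = 0.1524 m
spin = v/twist = 238/0.1524 = 1561.68 rev/s
RPM = spin*60 = 1561.68*60 ≈ 93701 RPM

93701 RPM


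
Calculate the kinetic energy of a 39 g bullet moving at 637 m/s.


E = 0.5*m*v^2 = 0.5*0.039*637^2 = 7912 J

7912 J


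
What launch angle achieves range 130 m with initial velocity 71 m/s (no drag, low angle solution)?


sin(2*theta) = R*g/v0^2 = 130*9.81/71^2 = 0.252986, theta = arcsin(0.252986)/2 = 7.327°

7.327 degrees


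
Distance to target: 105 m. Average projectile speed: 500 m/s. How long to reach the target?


t = d/v = 105/500 = 0.21 s

0.21 s


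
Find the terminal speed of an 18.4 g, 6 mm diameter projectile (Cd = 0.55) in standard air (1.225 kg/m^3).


A = pi*(d/2)^2 = pi*(6/2000)^2 = 2.82743e-05 m^2
vt = sqrt(2mg/(Cd*rho*A)) = sqrt(2*0.0184*9.81/(0.55 * 1.225 * 2.82743e-05)) = 137.7 m/s

137.7 m/s


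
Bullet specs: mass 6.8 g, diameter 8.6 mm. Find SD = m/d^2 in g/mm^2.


SD = m/d^2 = 6.8/8.6^2 = 0.09194 g/mm^2

0.09194 g/mm^2


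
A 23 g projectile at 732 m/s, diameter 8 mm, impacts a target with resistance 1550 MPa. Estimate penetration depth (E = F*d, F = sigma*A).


A = pi*(d/2)^2 = pi*(8/2)^2 = 50.2655 mm^2
E = 0.5*m*v^2 = 0.5*0.023*732^2 = 6161.98 J
depth = E/(sigma*A) = 6161.98 J / (1550 MPa * 50.2655 mm^2) = 6161.98/(1550 * 50.2655) m = 0.0790894 m ≈ 79.09 mm

79.09 mm


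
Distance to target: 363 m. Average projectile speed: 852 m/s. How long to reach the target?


t = d/v = 363/852 = 0.4261 s

0.4261 s


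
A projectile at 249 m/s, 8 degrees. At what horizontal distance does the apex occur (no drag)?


R = v0^2*sin(2*theta)/g = 249^2*sin(2*8°)/9.81 = 1742.08 m
apex_dist = R/2 = 1742.08/2 = 871 m

871 m


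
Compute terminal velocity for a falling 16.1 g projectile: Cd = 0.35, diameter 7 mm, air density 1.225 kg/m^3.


A = pi*(d/2)^2 = pi*(7/2000)^2 = 3.84845e-05 m^2
vt = sqrt(2mg/(Cd*rho*A)) = sqrt(2*0.0161*9.81/(0.35 * 1.225 * 3.84845e-05)) = 138.4 m/s

138.4 m/s


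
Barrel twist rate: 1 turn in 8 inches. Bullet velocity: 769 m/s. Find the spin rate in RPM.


twist_m = 8*0.0254 = 0.2032 m
spin = v/twist = 769/0.2032 = 3784.449 rev/s
RPM = spin*60 = 3784.449*60 ≈ 227067 RPM

227067 RPM


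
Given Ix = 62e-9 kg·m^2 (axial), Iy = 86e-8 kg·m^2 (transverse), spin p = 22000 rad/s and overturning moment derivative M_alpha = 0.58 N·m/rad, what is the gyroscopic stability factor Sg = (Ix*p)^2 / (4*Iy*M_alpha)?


Sg = Ix^2 * p^2 / (4 * Iy * M_alpha) = (62e-9)^2 * 22000^2 / (4 * 86e-8 * 0.58) = 0.9325

0.9325


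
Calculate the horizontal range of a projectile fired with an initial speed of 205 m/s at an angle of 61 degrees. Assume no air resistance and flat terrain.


R = v0^2 * sin(2*theta) / g = 205^2 * sin(2*61°) / 9.81 = 3633 m

3633 m


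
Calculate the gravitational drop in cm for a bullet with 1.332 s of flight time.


drop = 0.5*g*t^2 = 0.5*9.81*1.332^2 = 8.70257 m ≈ 870.3 cm

870.3 cm


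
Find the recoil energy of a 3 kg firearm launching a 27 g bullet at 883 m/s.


v_r = m_p*v_p/m_gun = 0.027*883/3 = 7.947 m/s, E_r = 0.5*m_gun*v_r^2 = 0.5*3*7.947^2 = 94.73 J

94.73 J


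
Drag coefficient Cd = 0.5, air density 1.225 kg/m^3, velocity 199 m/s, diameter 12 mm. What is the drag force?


A = pi*(d/2)^2 = pi*(12/2000)^2 = 1.13097e-04 m^2
Fd = 0.5*Cd*rho*A*v^2 = 0.5*0.5*1.225*1.13097e-04*199^2 = 1.372 N

1.372 N


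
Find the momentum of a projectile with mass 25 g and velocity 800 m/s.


p = m*v = 0.025*800 = 20 kg·m/s

20 kg·m/s


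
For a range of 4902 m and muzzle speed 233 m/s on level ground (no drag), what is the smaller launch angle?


sin(2*theta) = R*g/v0^2 = 4902*9.81/233^2 = 0.885789, theta = arcsin(0.885789)/2 = 31.17°

31.17 degrees


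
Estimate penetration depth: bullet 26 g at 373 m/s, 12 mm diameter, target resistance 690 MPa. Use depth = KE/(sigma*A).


A = pi*(d/2)^2 = pi*(12/2)^2 = 113.097 mm^2
E = 0.5*m*v^2 = 0.5*0.026*373^2 = 1808.68 J
depth = E/(sigma*A) = 1808.68 J / (690 MPa * 113.097 mm^2) = 1808.68/(690 * 113.097) m = 0.0231771 m ≈ 23.18 mm

23.18 mm


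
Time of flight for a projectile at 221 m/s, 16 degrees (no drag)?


T = 2*v0*sin(theta)/g = 2*221*sin(16°)/9.81 = 12.42 s

12.42 s


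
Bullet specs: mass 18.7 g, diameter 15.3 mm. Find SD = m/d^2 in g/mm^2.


SD = m/d^2 = 18.7/15.3^2 = 0.07988 g/mm^2

0.07988 g/mm^2


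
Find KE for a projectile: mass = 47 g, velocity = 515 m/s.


E = 0.5*m*v^2 = 0.5*0.047*515^2 = 6233 J

6233 J


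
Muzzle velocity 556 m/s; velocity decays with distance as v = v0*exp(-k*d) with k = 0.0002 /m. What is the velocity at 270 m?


v = v0*exp(-k*d) = 556*exp(-0.0002*270) = 526.8 m/s

526.8 m/s


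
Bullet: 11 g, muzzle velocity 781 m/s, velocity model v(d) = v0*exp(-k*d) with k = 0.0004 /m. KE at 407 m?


v = v0*exp(-k*d) = 781*exp(-0.0004*407) = 663.663 m/s
E = 0.5*m*v^2 = 0.5*0.011*663.663^2 = 2422 J

2422 J


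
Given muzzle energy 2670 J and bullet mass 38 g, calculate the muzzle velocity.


v = sqrt(2*E/m) = sqrt(2*2670/0.038) = 374.9 m/s

374.9 m/s


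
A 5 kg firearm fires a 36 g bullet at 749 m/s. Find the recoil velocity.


v_recoil = m_p * v_p / m_gun = 0.036 * 749 / 5 = 5.393 m/s

5.393 m/s


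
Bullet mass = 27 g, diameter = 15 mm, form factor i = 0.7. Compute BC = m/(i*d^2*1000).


BC = m/(i*d^2*1000) = 27/(0.7 * 15^2 * 1000) = 0.0001714

0.0001714


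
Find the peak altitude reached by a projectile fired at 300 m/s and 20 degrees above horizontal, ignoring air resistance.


H = (v0*sin(theta))^2 / (2g) = (300*sin(20°))^2 / (2*9.81) = 536.6 m

536.6 m


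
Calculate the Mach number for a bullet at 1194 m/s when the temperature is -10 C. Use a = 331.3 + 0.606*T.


a = 331.3 + 0.606*(-10) = 325.24 m/s
M = v/a = 1194/325.24 = 3.671

3.671


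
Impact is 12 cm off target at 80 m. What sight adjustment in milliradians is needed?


1 mrad subtends 1 cm per 10 m of range, so adj = error_cm / (dist_m / 10) = 12 / (80/10) = 1.5 mrad

1.5 mrad


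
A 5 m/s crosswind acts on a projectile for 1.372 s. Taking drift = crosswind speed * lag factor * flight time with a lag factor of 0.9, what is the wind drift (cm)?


drift = v_wind * lag * t = 5 * 0.9 * 1.372 = 6.174 m ≈ 617.4 cm

617.4 cm


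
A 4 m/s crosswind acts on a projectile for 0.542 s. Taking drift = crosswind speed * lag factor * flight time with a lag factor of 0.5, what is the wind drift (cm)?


drift = v_wind * lag * t = 4 * 0.5 * 0.542 = 1.084 m ≈ 108.4 cm

108.4 cm


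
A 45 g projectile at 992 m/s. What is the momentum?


p = m*v = 0.045*992 = 44.64 kg·m/s

44.64 kg·m/s


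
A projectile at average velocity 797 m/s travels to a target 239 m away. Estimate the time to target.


t = d/v = 239/797 = 0.2999 s

0.2999 s


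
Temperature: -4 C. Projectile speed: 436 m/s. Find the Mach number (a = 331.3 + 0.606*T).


a = 331.3 + 0.606*(-4) = 328.876 m/s
M = v/a = 436/328.876 = 1.326

1.326


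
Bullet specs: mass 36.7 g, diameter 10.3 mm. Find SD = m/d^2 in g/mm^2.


SD = m/d^2 = 36.7/10.3^2 = 0.3459 g/mm^2

0.3459 g/mm^2


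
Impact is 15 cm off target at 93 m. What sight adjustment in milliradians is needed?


1 mrad subtends 1 cm per 10 m of range, so adj = error_cm / (dist_m / 10) = 15 / (93/10) = 1.613 mrad

1.613 mrad


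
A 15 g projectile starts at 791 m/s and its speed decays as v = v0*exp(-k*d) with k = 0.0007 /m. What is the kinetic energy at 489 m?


v = v0*exp(-k*d) = 791*exp(-0.0007*489) = 561.717 m/s
E = 0.5*m*v^2 = 0.5*0.015*561.717^2 = 2366 J

2366 J


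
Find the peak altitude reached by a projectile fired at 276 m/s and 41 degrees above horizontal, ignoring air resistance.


H = (v0*sin(theta))^2 / (2g) = (276*sin(41°))^2 / (2*9.81) = 1671 m

1671 m


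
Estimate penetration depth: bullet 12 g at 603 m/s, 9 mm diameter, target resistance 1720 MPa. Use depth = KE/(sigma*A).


A = pi*(d/2)^2 = pi*(9/2)^2 = 63.6173 mm^2
E = 0.5*m*v^2 = 0.5*0.012*603^2 = 2181.65 J
depth = E/(sigma*A) = 2181.65 J / (1720 MPa * 63.6173 mm^2) = 2181.65/(1720 * 63.6173) m = 0.019938 m ≈ 19.94 mm

19.94 mm


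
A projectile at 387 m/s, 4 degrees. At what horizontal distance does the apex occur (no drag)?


R = v0^2*sin(2*theta)/g = 387^2*sin(2*4°)/9.81 = 2124.75 m
apex_dist = R/2 = 2124.75/2 = 1062 m

1062 m


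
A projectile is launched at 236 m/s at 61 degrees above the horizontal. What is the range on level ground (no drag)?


R = v0^2 * sin(2*theta) / g = 236^2 * sin(2*61°) / 9.81 = 4815 m

4815 m


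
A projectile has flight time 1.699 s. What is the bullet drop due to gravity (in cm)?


drop = 0.5*g*t^2 = 0.5*9.81*1.699^2 = 14.1588 m ≈ 1416 cm

1416 cm


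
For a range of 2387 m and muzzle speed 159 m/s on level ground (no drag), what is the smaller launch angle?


sin(2*theta) = R*g/v0^2 = 2387*9.81/159^2 = 0.926248, theta = arcsin(0.926248)/2 = 33.93°

33.93 degrees


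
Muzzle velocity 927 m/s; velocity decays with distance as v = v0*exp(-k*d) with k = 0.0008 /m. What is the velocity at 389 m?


v = v0*exp(-k*d) = 927*exp(-0.0008*389) = 679.1 m/s

679.1 m/s


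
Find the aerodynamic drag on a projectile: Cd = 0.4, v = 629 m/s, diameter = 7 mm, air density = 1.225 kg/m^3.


A = pi*(d/2)^2 = pi*(7/2000)^2 = 3.84845e-05 m^2
Fd = 0.5*Cd*rho*A*v^2 = 0.5*0.4*1.225*3.84845e-05*629^2 = 3.73 N

3.73 N


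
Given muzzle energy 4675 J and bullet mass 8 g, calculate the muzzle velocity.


v = sqrt(2*E/m) = sqrt(2*4675/0.008) = 1081 m/s

1081 m/s


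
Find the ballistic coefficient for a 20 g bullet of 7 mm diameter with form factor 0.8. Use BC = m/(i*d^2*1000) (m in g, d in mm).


BC = m/(i*d^2*1000) = 20/(0.8 * 7^2 * 1000) = 0.0005102

0.0005102


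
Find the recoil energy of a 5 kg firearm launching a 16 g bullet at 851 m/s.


v_r = m_p*v_p/m_gun = 0.016*851/5 = 2.7232 m/s, E_r = 0.5*m_gun*v_r^2 = 0.5*5*2.7232^2 = 18.54 J

18.54 J


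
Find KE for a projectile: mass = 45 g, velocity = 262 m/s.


E = 0.5*m*v^2 = 0.5*0.045*262^2 = 1544 J

1544 J


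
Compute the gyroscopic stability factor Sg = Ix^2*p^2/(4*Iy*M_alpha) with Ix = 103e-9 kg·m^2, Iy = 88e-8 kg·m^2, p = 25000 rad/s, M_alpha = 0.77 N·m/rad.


Sg = Ix^2 * p^2 / (4 * Iy * M_alpha) = (103e-9)^2 * 25000^2 / (4 * 88e-8 * 0.77) = 2.446

2.446


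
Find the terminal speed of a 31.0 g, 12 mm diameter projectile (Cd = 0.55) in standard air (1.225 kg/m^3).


A = pi*(d/2)^2 = pi*(12/2000)^2 = 1.13097e-04 m^2
vt = sqrt(2mg/(Cd*rho*A)) = sqrt(2*0.031*9.81/(0.55 * 1.225 * 1.13097e-04)) = 89.34 m/s

89.34 m/s


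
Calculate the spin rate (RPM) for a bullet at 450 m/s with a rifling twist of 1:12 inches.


twist_m = 12*0.0254 = 0.3048 m
spin = v/twist = 450/0.3048 = 1476.378 rev/s
RPM = spin*60 = 1476.378*60 ≈ 88583 RPM

88583 RPM


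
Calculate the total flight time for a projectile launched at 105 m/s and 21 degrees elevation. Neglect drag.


T = 2*v0*sin(theta)/g = 2*105*sin(21°)/9.81 = 7.671 s

7.671 s


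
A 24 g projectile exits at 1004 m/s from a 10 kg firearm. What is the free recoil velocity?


v_recoil = m_p * v_p / m_gun = 0.024 * 1004 / 10 = 2.41 m/s

2.41 m/s


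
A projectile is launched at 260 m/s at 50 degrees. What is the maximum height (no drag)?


H = (v0*sin(theta))^2 / (2g) = (260*sin(50°))^2 / (2*9.81) = 2022 m

2022 m


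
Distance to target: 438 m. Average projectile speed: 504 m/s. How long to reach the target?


t = d/v = 438/504 = 0.869 s

0.869 s


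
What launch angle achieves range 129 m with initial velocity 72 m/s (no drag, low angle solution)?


sin(2*theta) = R*g/v0^2 = 129*9.81/72^2 = 0.244115, theta = arcsin(0.244115)/2 = 7.065°

7.065 degrees


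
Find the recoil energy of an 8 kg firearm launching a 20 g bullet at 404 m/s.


v_r = m_p*v_p/m_gun = 0.02*404/8 = 1.01 m/s, E_r = 0.5*m_gun*v_r^2 = 0.5*8*1.01^2 = 4.08 J

4.08 J


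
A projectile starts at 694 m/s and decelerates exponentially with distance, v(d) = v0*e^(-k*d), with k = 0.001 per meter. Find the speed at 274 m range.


v = v0*exp(-k*d) = 694*exp(-0.001*274) = 527.7 m/s

527.7 m/s


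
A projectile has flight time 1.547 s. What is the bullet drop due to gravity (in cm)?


drop = 0.5*g*t^2 = 0.5*9.81*1.547^2 = 11.7387 m ≈ 1174 cm

1174 cm


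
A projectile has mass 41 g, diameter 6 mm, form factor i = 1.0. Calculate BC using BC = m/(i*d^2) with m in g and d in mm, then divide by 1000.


BC = m/(i*d^2*1000) = 41/(1.0 * 6^2 * 1000) = 0.001139

0.001139


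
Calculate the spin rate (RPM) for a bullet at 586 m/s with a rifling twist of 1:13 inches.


twist_m = 13*0.0254 = 0.3302 m
spin = v/twist = 586/0.3302 = 1774.682 rev/s
RPM = spin*60 = 1774.682*60 ≈ 106481 RPM

106481 RPM


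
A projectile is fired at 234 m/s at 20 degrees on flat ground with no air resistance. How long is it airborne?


T = 2*v0*sin(theta)/g = 2*234*sin(20°)/9.81 = 16.32 s

16.32 s


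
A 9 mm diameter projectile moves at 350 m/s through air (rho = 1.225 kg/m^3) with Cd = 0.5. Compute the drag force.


A = pi*(d/2)^2 = pi*(9/2000)^2 = 6.36173e-05 m^2
Fd = 0.5*Cd*rho*A*v^2 = 0.5*0.5*1.225*6.36173e-05*350^2 = 2.387 N

2.387 N


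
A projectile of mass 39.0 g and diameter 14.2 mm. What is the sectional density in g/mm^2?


SD = m/d^2 = 39.0/14.2^2 = 0.1934 g/mm^2

0.1934 g/mm^2


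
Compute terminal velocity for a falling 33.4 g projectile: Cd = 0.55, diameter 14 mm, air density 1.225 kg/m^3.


A = pi*(d/2)^2 = pi*(14/2000)^2 = 1.53938e-04 m^2
vt = sqrt(2mg/(Cd*rho*A)) = sqrt(2*0.0334*9.81/(0.55 * 1.225 * 1.53938e-04)) = 79.49 m/s

79.49 m/s


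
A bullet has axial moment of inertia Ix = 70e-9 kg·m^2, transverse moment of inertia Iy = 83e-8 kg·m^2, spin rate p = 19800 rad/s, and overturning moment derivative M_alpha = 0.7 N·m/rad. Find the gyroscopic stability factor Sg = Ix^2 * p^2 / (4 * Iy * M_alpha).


Sg = Ix^2 * p^2 / (4 * Iy * M_alpha) = (70e-9)^2 * 19800^2 / (4 * 83e-8 * 0.7) = 0.8266

0.8266


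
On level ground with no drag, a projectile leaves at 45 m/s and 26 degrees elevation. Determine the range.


R = v0^2 * sin(2*theta) / g = 45^2 * sin(2*26°) / 9.81 = 162.7 m

162.7 m


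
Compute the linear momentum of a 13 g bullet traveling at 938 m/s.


p = m*v = 0.013*938 = 12.19 kg·m/s

12.19 kg·m/s


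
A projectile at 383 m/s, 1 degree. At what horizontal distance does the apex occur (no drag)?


R = v0^2*sin(2*theta)/g = 383^2*sin(2*1°)/9.81 = 521.852 m
apex_dist = R/2 = 521.852/2 = 260.9 m

260.9 m


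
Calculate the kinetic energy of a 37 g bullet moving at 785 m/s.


E = 0.5*m*v^2 = 0.5*0.037*785^2 = 11400 J

11400 J


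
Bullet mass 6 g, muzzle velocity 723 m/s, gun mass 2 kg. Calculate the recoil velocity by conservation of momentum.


v_recoil = m_p * v_p / m_gun = 0.006 * 723 / 2 = 2.169 m/s

2.169 m/s


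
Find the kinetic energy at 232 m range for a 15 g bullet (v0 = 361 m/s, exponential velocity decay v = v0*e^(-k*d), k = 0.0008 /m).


v = v0*exp(-k*d) = 361*exp(-0.0008*232) = 299.849 m/s
E = 0.5*m*v^2 = 0.5*0.015*299.849^2 = 674.3 J

674.3 J


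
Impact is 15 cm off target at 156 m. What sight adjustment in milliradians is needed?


1 mrad subtends 1 cm per 10 m of range, so adj = error_cm / (dist_m / 10) = 15 / (156/10) = 0.9615 mrad

0.9615 mrad


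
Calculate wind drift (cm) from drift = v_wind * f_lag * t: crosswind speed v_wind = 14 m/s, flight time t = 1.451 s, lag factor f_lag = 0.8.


drift = v_wind * lag * t = 14 * 0.8 * 1.451 = 16.2512 m ≈ 1625 cm

1625 cm


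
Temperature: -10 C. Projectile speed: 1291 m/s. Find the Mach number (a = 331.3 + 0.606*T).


a = 331.3 + 0.606*(-10) = 325.24 m/s
M = v/a = 1291/325.24 = 3.969

3.969


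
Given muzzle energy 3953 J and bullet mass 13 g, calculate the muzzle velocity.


v = sqrt(2*E/m) = sqrt(2*3953/0.013) = 779.8 m/s

779.8 m/s


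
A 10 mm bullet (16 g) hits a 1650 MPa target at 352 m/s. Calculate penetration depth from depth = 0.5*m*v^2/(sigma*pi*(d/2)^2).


A = pi*(d/2)^2 = pi*(10/2)^2 = 78.5398 mm^2
E = 0.5*m*v^2 = 0.5*0.016*352^2 = 991.232 J
depth = E/(sigma*A) = 991.232 J / (1650 MPa * 78.5398 mm^2) = 991.232/(1650 * 78.5398) m = 0.00764894 m ≈ 7.649 mm

7.649 mm


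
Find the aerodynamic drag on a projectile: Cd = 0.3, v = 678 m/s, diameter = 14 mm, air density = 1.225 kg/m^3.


A = pi*(d/2)^2 = pi*(14/2000)^2 = 1.53938e-04 m^2
Fd = 0.5*Cd*rho*A*v^2 = 0.5*0.3*1.225*1.53938e-04*678^2 = 13 N

13 N


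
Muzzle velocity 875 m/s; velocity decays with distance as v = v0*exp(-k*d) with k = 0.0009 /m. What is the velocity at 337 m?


v = v0*exp(-k*d) = 875*exp(-0.0009*337) = 646.1 m/s

646.1 m/s


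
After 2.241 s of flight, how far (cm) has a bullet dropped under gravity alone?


drop = 0.5*g*t^2 = 0.5*9.81*2.241^2 = 24.6333 m ≈ 2463 cm

2463 cm


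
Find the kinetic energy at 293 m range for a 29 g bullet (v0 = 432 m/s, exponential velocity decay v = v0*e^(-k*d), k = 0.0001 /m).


v = v0*exp(-k*d) = 432*exp(-0.0001*293) = 419.526 m/s
E = 0.5*m*v^2 = 0.5*0.029*419.526^2 = 2552 J

2552 J


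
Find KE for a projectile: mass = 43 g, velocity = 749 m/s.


E = 0.5*m*v^2 = 0.5*0.043*749^2 = 12062 J

12062 J


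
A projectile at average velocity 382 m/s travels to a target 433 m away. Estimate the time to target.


t = d/v = 433/382 = 1.134 s

1.134 s


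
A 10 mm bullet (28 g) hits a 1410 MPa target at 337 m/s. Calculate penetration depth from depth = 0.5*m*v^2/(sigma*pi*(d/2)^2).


A = pi*(d/2)^2 = pi*(10/2)^2 = 78.5398 mm^2
E = 0.5*m*v^2 = 0.5*0.028*337^2 = 1589.97 J
depth = E/(sigma*A) = 1589.97 J / (1410 MPa * 78.5398 mm^2) = 1589.97/(1410 * 78.5398) m = 0.0143575 m ≈ 14.36 mm

14.36 mm


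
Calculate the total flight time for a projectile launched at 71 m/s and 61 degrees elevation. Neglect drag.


T = 2*v0*sin(theta)/g = 2*71*sin(61°)/9.81 = 12.66 s

12.66 s


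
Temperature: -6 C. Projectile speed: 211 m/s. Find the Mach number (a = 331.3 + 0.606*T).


a = 331.3 + 0.606*(-6) = 327.664 m/s
M = v/a = 211/327.664 = 0.644

0.644


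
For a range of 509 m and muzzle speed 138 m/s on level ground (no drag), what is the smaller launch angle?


sin(2*theta) = R*g/v0^2 = 509*9.81/138^2 = 0.262198, theta = arcsin(0.262198)/2 = 7.6°

7.6 degrees


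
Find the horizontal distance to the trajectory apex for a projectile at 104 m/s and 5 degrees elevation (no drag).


R = v0^2*sin(2*theta)/g = 104^2*sin(2*5°)/9.81 = 191.456 m
apex_dist = R/2 = 191.456/2 = 95.73 m

95.73 m


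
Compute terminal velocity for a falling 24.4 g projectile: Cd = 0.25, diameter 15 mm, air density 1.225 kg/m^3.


A = pi*(d/2)^2 = pi*(15/2000)^2 = 1.76715e-04 m^2
vt = sqrt(2mg/(Cd*rho*A)) = sqrt(2*0.0244*9.81/(0.25 * 1.225 * 1.76715e-04)) = 94.05 m/s

94.05 m/s


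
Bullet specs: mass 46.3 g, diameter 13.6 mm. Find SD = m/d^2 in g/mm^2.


SD = m/d^2 = 46.3/13.6^2 = 0.2503 g/mm^2

0.2503 g/mm^2


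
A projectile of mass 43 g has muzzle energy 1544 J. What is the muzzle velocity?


v = sqrt(2*E/m) = sqrt(2*1544/0.043) = 268 m/s

268 m/s


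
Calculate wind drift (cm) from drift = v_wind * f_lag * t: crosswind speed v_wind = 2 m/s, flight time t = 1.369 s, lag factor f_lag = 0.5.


drift = v_wind * lag * t = 2 * 0.5 * 1.369 = 1.369 m ≈ 136.9 cm

136.9 cm


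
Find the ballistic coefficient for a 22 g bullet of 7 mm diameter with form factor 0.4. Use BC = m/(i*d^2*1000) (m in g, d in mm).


BC = m/(i*d^2*1000) = 22/(0.4 * 7^2 * 1000) = 0.001122

0.001122


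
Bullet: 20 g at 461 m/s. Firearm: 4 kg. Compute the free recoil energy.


v_r = m_p*v_p/m_gun = 0.02*461/4 = 2.305 m/s, E_r = 0.5*m_gun*v_r^2 = 0.5*4*2.305^2 = 10.63 J

10.63 J


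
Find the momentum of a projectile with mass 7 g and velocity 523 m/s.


p = m*v = 0.007*523 = 3.661 kg·m/s

3.661 kg·m/s


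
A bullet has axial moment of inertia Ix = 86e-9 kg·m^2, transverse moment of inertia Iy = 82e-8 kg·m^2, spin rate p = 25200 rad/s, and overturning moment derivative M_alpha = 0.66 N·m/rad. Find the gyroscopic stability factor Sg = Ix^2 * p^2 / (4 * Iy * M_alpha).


Sg = Ix^2 * p^2 / (4 * Iy * M_alpha) = (86e-9)^2 * 25200^2 / (4 * 82e-8 * 0.66) = 2.17

2.17


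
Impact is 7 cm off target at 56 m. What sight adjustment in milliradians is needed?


1 mrad subtends 1 cm per 10 m of range, so adj = error_cm / (dist_m / 10) = 7 / (56/10) = 1.25 mrad

1.25 mrad


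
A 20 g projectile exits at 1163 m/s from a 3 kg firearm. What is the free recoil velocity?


v_recoil = m_p * v_p / m_gun = 0.02 * 1163 / 3 = 7.753 m/s

7.753 m/s


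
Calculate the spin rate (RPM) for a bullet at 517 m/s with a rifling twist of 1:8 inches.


twist_m = 8*0.0254 = 0.2032 m
spin = v/twist = 517/0.2032 = 2544.291 rev/s
RPM = spin*60 = 2544.291*60 ≈ 152657 RPM

152657 RPM


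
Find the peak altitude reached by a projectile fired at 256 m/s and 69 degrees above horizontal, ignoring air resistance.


H = (v0*sin(theta))^2 / (2g) = (256*sin(69°))^2 / (2*9.81) = 2911 m

2911 m
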